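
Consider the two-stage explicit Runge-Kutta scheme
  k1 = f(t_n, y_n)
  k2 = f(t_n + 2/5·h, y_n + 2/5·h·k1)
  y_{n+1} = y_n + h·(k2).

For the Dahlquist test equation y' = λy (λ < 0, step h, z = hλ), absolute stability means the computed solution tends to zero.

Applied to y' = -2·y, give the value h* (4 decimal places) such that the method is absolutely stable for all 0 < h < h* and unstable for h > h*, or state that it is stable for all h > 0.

Set f=λy, z=hλ:
  k1=λy_n ⇒ h·k1=z·y_n;  k2=λ(1+2/5z)y_n ⇒ h·k2=z(1+2/5z)y_n
  y_{n+1}/y_n = 1 + z(1+2/5z) = 1 + z + 2/5z²
  so R(z) = 1 + z + 2/5z².

Boundary: |R(x)|=1, x<0.
x=-0.72: |R|=0.4874
R=1: x+2/5x²=0 ⇒ x=−5/2=-2.5000; min R=1−1/(4·2/5)=0.3750>−1
Confirm numerically:
  x=-2.295: |R|=0.81181 <1
  x=-2.006: |R|=0.60361 <1
  x=-1.744: |R|=0.47261 <1
  x=-1.355: |R|=0.37941 <1
  x=-2.876: |R|=1.43255 >1
  x=-2.636: |R|=1.14340 >1
Stable set (-2.5000, 0).

(-2.5000,0); λ=-2 ⇒ h* = (5/2)/2 = 1.2500.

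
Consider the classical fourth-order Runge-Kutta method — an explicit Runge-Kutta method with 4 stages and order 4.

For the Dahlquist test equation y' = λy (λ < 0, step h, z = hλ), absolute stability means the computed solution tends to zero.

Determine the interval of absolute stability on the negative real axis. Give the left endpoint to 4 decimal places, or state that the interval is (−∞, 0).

(-2.7853, 0).

Set f=λy, z=hλ:
  order 4, 4-stage ⇒ R(z)=1+z+z^2/2+z^3/6+z^4/24
  (e.g. R(-1.2)=0.31840, |R|=0.31840)

Boundary: |R(x)|=1, x<0.
x=-1.2: |R|=0.3184
|R(-1.88)|=0.3003 |R(-1.51)|=0.2728 |R(-1.49)|=0.2741
Bisect:
  x_lo=-3.2390 |R|=1.9292  x_hi=-0.3265 |R|=0.7215
  mid=-1.78278 |R|=0.28290 →hi
  mid=-2.51090 |R|=0.65921 →hi
  mid=-2.87496 |R|=1.14383 →lo
  mid=-2.69293 |R|=0.86945 →hi
  mid=-2.78395 |R|=0.99797 →hi
  mid=-2.82946 |R|=1.06865 →lo
  mid=-2.80670 |R|=1.03276 →lo
  ...
  [-2.78537,-2.78519] ⇒ x*=-2.7853
Interval (-2.7853, 0).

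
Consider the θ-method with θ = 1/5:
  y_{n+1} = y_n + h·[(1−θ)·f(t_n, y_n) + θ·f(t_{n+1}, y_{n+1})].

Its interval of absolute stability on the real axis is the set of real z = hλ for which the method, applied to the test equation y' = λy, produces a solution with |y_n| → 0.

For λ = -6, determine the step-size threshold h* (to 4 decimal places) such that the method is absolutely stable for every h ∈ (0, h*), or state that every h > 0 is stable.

(-3.3333,0); λ=-6 ⇒ h* = (10/3)/6 = 0.5556.

Set f=λy, z=hλ:
  y_{n+1} = y_n + z·[4/5·y_n + 1/5·y_{n+1}] ⇒ (1 − 1/5z)y_{n+1} = (1 + 4/5z)y_n
  ⇒ R(z) = (1 + 4/5z)/(1 − 1/5z).

Solve |R(x)|<1 on ℝ⁻.
x=-0.99: |R|=0.1736
R=−1: 1+4/5x = −1+1/5x ⇒ -3/5x=2 ⇒ x=2/(-3/5)=-3.3333
Confirm numerically:
  x=-3.004: |R|=0.87656 <1
  x=-2.154: |R|=0.50545 <1
  x=-1.527: |R|=0.16976 <1
  x=-3.646: |R|=1.10849 >1
  x=-3.547: |R|=1.07500 >1
  x=-3.426: |R|=1.03299 >1
Interval (-3.3333, 0).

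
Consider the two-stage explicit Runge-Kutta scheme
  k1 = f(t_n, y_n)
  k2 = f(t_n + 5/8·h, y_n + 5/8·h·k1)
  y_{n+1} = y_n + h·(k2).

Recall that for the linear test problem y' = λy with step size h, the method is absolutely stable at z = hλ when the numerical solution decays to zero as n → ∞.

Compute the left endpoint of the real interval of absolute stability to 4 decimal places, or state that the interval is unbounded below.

z* = -1.6000.

Test eqn y'=λy, z=hλ:
  k1=λy_n ⇒ h·k1=z·y_n;  k2=λ(1+5/8z)y_n ⇒ h·k2=z(1+5/8z)y_n
  y_{n+1}/y_n = 1 + z(1+5/8z) = 1 + z + 5/8z²
  Hence R(z) = 1 + z + 5/8z².

Boundary: |R(x)|=1, x<0.
x=-0.36: |R|=0.7210
R=1: x+5/8x²=0 ⇒ x=−8/5=-1.6000; min R=1−1/(4·5/8)=0.6000>−1
Confirm numerically:
  x=-1.347: |R|=0.78701 <1
  x=-0.980: |R|=0.62025 <1
  x=-0.698: |R|=0.60650 <1
  x=-0.656: |R|=0.61296 <1
  x=-2.119: |R|=1.68735 >1
  x=-1.695: |R|=1.10064 >1
Stable set (-1.6000, 0).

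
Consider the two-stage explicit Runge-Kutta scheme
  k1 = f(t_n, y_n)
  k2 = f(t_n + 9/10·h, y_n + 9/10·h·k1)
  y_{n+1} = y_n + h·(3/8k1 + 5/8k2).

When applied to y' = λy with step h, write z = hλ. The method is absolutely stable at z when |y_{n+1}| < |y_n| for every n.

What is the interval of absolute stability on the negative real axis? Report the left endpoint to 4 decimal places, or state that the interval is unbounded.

(-1.7778, 0).

On y'=λy, z=hλ:
  k1=λy_n ⇒ h·k1=z·y_n;  k2=λ(1+9/10z)y_n ⇒ h·k2=z(1+9/10z)y_n
  y_{n+1}/y_n = 1 + 3/8z + 5/8z(1+9/10z) = 1 + z + 9/16z²
  ⇒ R(z) = 1 + z + 9/16z².

Find x<0 with |R(x)|<1.
x=-0.32: |R|=0.7376
R=1: x+9/16x²=0 ⇒ x=−16/9=-1.7778; min R=1−1/(4·9/16)=0.5556>−1
Confirm numerically:
  x=-1.691: |R|=0.91746 <1
  x=-1.315: |R|=0.65769 <1
  x=-0.738: |R|=0.56836 <1
  x=-2.027: |R|=1.28416 >1
  x=-1.939: |R|=1.17584 >1
  x=-1.890: |R|=1.11931 >1
Stable set (-1.7778, 0).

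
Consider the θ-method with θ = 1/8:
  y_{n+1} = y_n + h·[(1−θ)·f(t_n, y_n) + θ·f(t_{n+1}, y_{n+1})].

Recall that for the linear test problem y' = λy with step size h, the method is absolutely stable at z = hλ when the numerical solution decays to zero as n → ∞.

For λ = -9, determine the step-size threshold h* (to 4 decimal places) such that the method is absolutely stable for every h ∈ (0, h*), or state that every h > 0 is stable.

Set f=λy, z=hλ:
  y_{n+1} = y_n + z·[7/8·y_n + 1/8·y_{n+1}] ⇒ (1 − 1/8z)y_{n+1} = (1 + 7/8z)y_n
  Hence R(z) = (1 + 7/8z)/(1 − 1/8z).

Need |R(x)|<1, x<0.
x=-1.21: |R|=0.0510
R=−1: 1+7/8x = −1+1/8x ⇒ -3/4x=2 ⇒ x=2/(-3/4)=-2.6667
Confirm numerically:
  x=-2.584: |R|=0.95314 <1
  x=-1.860: |R|=0.50913 <1
  x=-1.335: |R|=0.14408 <1
  x=-1.114: |R|=0.02216 <1
  x=-3.160: |R|=1.26523 >1
  x=-2.962: |R|=1.16165 >1
  x=-2.779: |R|=1.06253 >1
Stable set (-2.6667, 0).

(-2.6667,0); λ=-9 ⇒ h* = (8/3)/9 = 0.2963.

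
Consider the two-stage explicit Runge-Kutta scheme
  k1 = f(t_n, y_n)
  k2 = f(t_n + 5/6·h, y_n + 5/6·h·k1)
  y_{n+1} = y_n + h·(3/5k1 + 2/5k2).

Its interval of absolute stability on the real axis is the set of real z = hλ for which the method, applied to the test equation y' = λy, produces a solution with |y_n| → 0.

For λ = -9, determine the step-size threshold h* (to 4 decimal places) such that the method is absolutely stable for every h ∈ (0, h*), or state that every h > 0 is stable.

(-3.0000,0); λ=-9 ⇒ h* = (3)/9 = 0.3333.

On y'=λy, z=hλ:
  k1=λy_n ⇒ h·k1=z·y_n;  k2=λ(1+5/6z)y_n ⇒ h·k2=z(1+5/6z)y_n
  y_{n+1}/y_n = 1 + 3/5z + 2/5z(1+5/6z) = 1 + z + 1/3z²
  so R(z) = 1 + z + 1/3z².

Find x<0 with |R(x)|<1.
x=-0.7: |R|=0.4633
R=1: x+1/3x²=0 ⇒ x=−3=-3.0000; min R=1−1/(4·1/3)=0.2500>−1
Confirm numerically:
  x=-2.458: |R|=0.55592 <1
  x=-2.445: |R|=0.54767 <1
  x=-2.423: |R|=0.53398 <1
  x=-1.490: |R|=0.25003 <1
  x=-3.383: |R|=1.43190 >1
  x=-3.297: |R|=1.32640 >1
Interval (-3.0000, 0).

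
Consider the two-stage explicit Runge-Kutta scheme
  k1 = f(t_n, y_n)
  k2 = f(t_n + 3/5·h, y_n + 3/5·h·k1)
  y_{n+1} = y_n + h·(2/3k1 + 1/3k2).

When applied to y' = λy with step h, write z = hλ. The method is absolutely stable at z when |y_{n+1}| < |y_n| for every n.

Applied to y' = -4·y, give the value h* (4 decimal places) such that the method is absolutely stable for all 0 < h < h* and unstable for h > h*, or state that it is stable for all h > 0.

(-5.0000,0); λ=-4 ⇒ h* = (5)/4 = 1.2500.

Set f=λy, z=hλ:
  k1=λy_n ⇒ h·k1=z·y_n;  k2=λ(1+3/5z)y_n ⇒ h·k2=z(1+3/5z)y_n
  y_{n+1}/y_n = 1 + 2/3z + 1/3z(1+3/5z) = 1 + z + 1/5z²
  Hence R(z) = 1 + z + 1/5z².

Boundary: |R(x)|=1, x<0.
x=-1.45: |R|=0.0295
R=1: x+1/5x²=0 ⇒ x=−5=-5.0000; min R=1−1/(4·1/5)=-0.2500>−1
Confirm numerically:
  x=-4.483: |R|=0.53646 <1
  x=-3.644: |R|=0.01175 <1
  x=-3.534: |R|=0.03617 <1
  x=-2.033: |R|=0.20638 <1
  x=-5.345: |R|=1.36880 >1
  x=-5.235: |R|=1.24605 >1
  x=-5.044: |R|=1.04439 >1
Stable set (-5.0000, 0).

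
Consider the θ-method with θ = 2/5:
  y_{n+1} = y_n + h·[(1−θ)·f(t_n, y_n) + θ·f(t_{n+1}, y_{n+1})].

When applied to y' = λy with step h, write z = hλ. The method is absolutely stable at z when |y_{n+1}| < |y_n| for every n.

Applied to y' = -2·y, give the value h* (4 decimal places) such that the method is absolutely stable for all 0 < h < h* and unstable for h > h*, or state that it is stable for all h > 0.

(-10.0000,0); λ=-2 ⇒ h* = (10)/2 = 5.0000.

Set f=λy, z=hλ:
  y_{n+1} = y_n + z·[3/5·y_n + 2/5·y_{n+1}] ⇒ (1 − 2/5z)y_{n+1} = (1 + 3/5z)y_n
  R(z) = (1 + 3/5z)/(1 − 2/5z).

Solve |R(x)|<1 on ℝ⁻.
x=-1.03: |R|=0.2705
R=−1: 1+3/5x = −1+2/5x ⇒ -1/5x=2 ⇒ x=2/(-1/5)=-10.0000
Confirm numerically:
  x=-8.533: |R|=0.93352 <1
  x=-5.881: |R|=0.75427 <1
  x=-5.478: |R|=0.71660 <1
  x=-4.794: |R|=0.64313 <1
  x=-10.558: |R|=1.02137 >1
  x=-10.529: |R|=1.02030 >1
  x=-10.388: |R|=1.01505 >1
So |R|<1 on (-10.0000, 0).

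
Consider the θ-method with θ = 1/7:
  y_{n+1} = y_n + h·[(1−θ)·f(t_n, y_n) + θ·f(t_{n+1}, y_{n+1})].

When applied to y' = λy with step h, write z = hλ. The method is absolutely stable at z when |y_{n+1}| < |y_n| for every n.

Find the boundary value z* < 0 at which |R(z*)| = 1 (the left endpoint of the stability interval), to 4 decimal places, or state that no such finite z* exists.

Test eqn y'=λy, z=hλ:
  y_{n+1} = y_n + z·[6/7·y_n + 1/7·y_{n+1}] ⇒ (1 − 1/7z)y_{n+1} = (1 + 6/7z)y_n
  so R(z) = (1 + 6/7z)/(1 − 1/7z).

Need |R(x)|<1, x<0.
x=-1.09: |R|=0.0569
R=−1: 1+6/7x = −1+1/7x ⇒ -5/7x=2 ⇒ x=2/(-5/7)=-2.8000
Confirm numerically:
  x=-2.455: |R|=0.81756 <1
  x=-1.903: |R|=0.49624 <1
  x=-1.837: |R|=0.45513 <1
  x=-3.202: |R|=1.19702 >1
  x=-2.887: |R|=1.04400 >1
Stable set (-2.8000, 0).

left endpoint -2.8000.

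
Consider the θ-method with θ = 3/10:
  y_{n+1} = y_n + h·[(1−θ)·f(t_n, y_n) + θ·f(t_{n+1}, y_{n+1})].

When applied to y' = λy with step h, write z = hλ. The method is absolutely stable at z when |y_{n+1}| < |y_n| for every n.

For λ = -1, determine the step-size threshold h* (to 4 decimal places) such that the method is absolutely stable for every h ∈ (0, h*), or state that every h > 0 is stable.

Set f=λy, z=hλ:
  y_{n+1} = y_n + z·[7/10·y_n + 3/10·y_{n+1}] ⇒ (1 − 3/10z)y_{n+1} = (1 + 7/10z)y_n
  so R(z) = (1 + 7/10z)/(1 − 3/10z).

Find x<0 with |R(x)|<1.
x=-1.67: |R|=0.1126
R=−1: 1+7/10x = −1+3/10x ⇒ -2/5x=2 ⇒ x=2/(-2/5)=-5.0000
Confirm numerically:
  x=-4.600: |R|=0.93277 <1
  x=-4.253: |R|=0.86871 <1
  x=-2.029: |R|=0.26127 <1
  x=-5.569: |R|=1.08522 >1
  x=-5.433: |R|=1.06586 >1
Stable set (-5.0000, 0).

(-5.0000,0); λ=-1 ⇒ h* = (5)/1 = 5.0000.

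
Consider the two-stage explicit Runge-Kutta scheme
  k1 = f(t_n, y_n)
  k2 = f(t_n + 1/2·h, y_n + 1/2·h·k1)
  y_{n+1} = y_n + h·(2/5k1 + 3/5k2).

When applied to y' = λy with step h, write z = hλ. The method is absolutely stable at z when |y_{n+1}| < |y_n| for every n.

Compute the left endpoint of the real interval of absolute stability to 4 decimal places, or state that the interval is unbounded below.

z* = -3.3333.

On y'=λy, z=hλ:
  k1=λy_n ⇒ h·k1=z·y_n;  k2=λ(1+1/2z)y_n ⇒ h·k2=z(1+1/2z)y_n
  y_{n+1}/y_n = 1 + 2/5z + 3/5z(1+1/2z) = 1 + z + 3/10z²
  R(z) = 1 + z + 3/10z².

Solve |R(x)|<1 on ℝ⁻.
x=-1.66: |R|=0.1667
R=1: x+3/10x²=0 ⇒ x=−10/3=-3.3333; min R=1−1/(4·3/10)=0.1667>−1
Confirm numerically:
  x=-2.686: |R|=0.47838 <1
  x=-1.988: |R|=0.19764 <1
  x=-1.972: |R|=0.19464 <1
  x=-3.847: |R|=1.59282 >1
  x=-3.505: |R|=1.18051 >1
  x=-3.448: |R|=1.11861 >1
So |R|<1 on (-3.3333, 0).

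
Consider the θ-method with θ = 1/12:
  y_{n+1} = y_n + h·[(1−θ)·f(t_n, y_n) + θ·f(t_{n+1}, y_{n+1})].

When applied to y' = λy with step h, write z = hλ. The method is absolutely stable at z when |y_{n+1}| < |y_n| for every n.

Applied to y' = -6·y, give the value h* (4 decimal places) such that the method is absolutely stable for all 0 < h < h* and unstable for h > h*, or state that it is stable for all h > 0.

On y'=λy, z=hλ:
  y_{n+1} = y_n + z·[11/12·y_n + 1/12·y_{n+1}] ⇒ (1 − 1/12z)y_{n+1} = (1 + 11/12z)y_n
  Hence R(z) = (1 + 11/12z)/(1 − 1/12z).

Find x<0 with |R(x)|<1.
x=-0.9: |R|=0.1628
R=−1: 1+11/12x = −1+1/12x ⇒ -5/6x=2 ⇒ x=2/(-5/6)=-2.4000
Confirm numerically:
  x=-1.957: |R|=0.68260 <1
  x=-1.714: |R|=0.49978 <1
  x=-1.461: |R|=0.30243 <1
  x=-1.019: |R|=0.06076 <1
  x=-2.758: |R|=1.24258 >1
  x=-2.658: |R|=1.17601 >1
  x=-2.459: |R|=1.04081 >1
So |R|<1 on (-2.4000, 0).

(-2.4000,0); λ=-6 ⇒ h* = (12/5)/6 = 0.4000.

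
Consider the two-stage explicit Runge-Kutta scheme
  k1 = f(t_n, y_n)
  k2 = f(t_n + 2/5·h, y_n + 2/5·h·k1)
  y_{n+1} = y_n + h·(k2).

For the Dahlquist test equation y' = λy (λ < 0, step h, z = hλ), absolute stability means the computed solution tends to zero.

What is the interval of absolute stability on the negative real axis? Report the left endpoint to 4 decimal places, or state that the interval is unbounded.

Test eqn y'=λy, z=hλ:
  k1=λy_n ⇒ h·k1=z·y_n;  k2=λ(1+2/5z)y_n ⇒ h·k2=z(1+2/5z)y_n
  y_{n+1}/y_n = 1 + z(1+2/5z) = 1 + z + 2/5z²
  ⇒ R(z) = 1 + z + 2/5z².

Boundary: |R(x)|=1, x<0.
x=-1.55: |R|=0.4110
R=1: x+2/5x²=0 ⇒ x=−5/2=-2.5000; min R=1−1/(4·2/5)=0.3750>−1
Confirm numerically:
  x=-2.408: |R|=0.91139 <1
  x=-2.086: |R|=0.65456 <1
  x=-1.284: |R|=0.37546 <1
  x=-1.035: |R|=0.39349 <1
  x=-2.822: |R|=1.36347 >1
  x=-2.625: |R|=1.13125 >1
Stable set (-2.5000, 0).

(-2.5000, 0).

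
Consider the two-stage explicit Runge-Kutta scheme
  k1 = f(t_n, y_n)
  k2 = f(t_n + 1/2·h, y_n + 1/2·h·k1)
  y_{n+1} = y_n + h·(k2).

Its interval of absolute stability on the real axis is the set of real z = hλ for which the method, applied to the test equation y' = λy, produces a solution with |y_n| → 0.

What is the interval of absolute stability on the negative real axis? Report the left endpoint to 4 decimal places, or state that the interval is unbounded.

Set f=λy, z=hλ:
  k1=λy_n ⇒ h·k1=z·y_n;  k2=λ(1+1/2z)y_n ⇒ h·k2=z(1+1/2z)y_n
  y_{n+1}/y_n = 1 + z(1+1/2z) = 1 + z + 1/2z²
  Hence R(z) = 1 + z + 1/2z².

Solve |R(x)|<1 on ℝ⁻.
x=-1: |R|=0.5000
R=1: x+1/2x²=0 ⇒ x=−2=-2.0000; min R=1−1/(4·1/2)=0.5000>−1
Confirm numerically:
  x=-1.962: |R|=0.96272 <1
  x=-1.758: |R|=0.78728 <1
  x=-1.070: |R|=0.50245 <1
  x=-2.238: |R|=1.26632 >1
  x=-2.063: |R|=1.06498 >1
  x=-2.057: |R|=1.05862 >1
Interval (-2.0000, 0).

(-2.0000, 0).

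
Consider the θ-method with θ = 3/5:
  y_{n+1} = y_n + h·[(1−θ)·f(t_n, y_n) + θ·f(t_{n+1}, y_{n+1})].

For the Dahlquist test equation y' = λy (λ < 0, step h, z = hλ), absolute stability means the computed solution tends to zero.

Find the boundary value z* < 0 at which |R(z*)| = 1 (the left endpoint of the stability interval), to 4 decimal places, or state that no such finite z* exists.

unbounded; (−∞, 0).

With y'=λy (z=hλ):
  y_{n+1} = y_n + z·[2/5·y_n + 3/5·y_{n+1}] ⇒ (1 − 3/5z)y_{n+1} = (1 + 2/5z)y_n
  Hence R(z) = (1 + 2/5z)/(1 − 3/5z).

Need |R(x)|<1, x<0.
x=-1.04: |R|=0.3596
x=-2: |R|=0.0909
x=-10: |R|=0.4286
x=-100: |R|=0.6393
θ=3/5≥1/2 ⇒ |1+2/5x|<|1−3/5x| ∀x<0 ⇒ interval (−∞,0).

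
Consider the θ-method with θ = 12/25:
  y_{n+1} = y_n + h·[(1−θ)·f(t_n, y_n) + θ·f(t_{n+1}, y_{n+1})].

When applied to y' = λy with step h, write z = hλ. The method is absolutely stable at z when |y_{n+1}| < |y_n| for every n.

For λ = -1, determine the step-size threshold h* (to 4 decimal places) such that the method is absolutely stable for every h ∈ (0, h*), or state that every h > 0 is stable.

On y'=λy, z=hλ:
  y_{n+1} = y_n + z·[13/25·y_n + 12/25·y_{n+1}] ⇒ (1 − 12/25z)y_{n+1} = (1 + 13/25z)y_n
  R(z) = (1 + 13/25z)/(1 − 12/25z).

Boundary: |R(x)|=1, x<0.
x=-0.9: |R|=0.3715
R=−1: 1+13/25x = −1+12/25x ⇒ -1/25x=2 ⇒ x=2/(-1/25)=-50.0000
Confirm numerically:
  x=-30.493: |R|=0.95010 <1
  x=-24.394: |R|=0.91941 <1
  x=-24.332: |R|=0.91902 <1
  x=-50.483: |R|=1.00077 >1
  x=-50.427: |R|=1.00068 >1
  x=-50.194: |R|=1.00031 >1
Interval (-50.0000, 0).

(-50.0000,0); λ=-1 ⇒ h* = (50)/1 = 50.0000.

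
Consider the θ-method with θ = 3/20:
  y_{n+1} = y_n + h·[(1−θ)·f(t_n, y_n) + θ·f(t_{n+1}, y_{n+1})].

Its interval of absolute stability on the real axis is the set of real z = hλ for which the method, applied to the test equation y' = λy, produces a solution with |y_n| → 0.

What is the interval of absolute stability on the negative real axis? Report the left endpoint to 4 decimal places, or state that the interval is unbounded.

Set f=λy, z=hλ:
  y_{n+1} = y_n + z·[17/20·y_n + 3/20·y_{n+1}] ⇒ (1 − 3/20z)y_{n+1} = (1 + 17/20z)y_n
  ⇒ R(z) = (1 + 17/20z)/(1 − 3/20z).

Solve |R(x)|<1 on ℝ⁻.
x=-0.59: |R|=0.4580
R=−1: 1+17/20x = −1+3/20x ⇒ -7/10x=2 ⇒ x=2/(-7/10)=-2.8571
Confirm numerically:
  x=-2.268: |R|=0.69228 <1
  x=-1.915: |R|=0.48767 <1
  x=-1.406: |R|=0.16112 <1
  x=-1.155: |R|=0.01556 <1
  x=-3.440: |R|=1.26913 >1
  x=-3.436: |R|=1.26739 >1
  x=-3.283: |R|=1.19974 >1
Stable set (-2.8571, 0).

z∈(-2.8571,0).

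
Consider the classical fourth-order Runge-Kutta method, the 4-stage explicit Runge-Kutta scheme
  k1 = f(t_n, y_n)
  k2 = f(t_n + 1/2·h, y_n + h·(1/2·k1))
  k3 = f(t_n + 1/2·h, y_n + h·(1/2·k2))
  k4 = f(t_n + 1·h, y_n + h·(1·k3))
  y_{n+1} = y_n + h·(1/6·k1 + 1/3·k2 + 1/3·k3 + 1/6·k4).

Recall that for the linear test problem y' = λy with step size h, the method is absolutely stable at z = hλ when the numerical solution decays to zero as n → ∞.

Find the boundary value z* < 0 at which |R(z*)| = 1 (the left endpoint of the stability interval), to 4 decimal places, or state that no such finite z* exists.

left endpoint -2.7853.

Set f=λy, z=hλ:
  order 4, 4-stage ⇒ R(z)=1+z+z^2/2+z^3/6+z^4/24
  (e.g. R(-1.64)=0.27106, |R|=0.27106)

Need |R(x)|<1, x<0.
x=-1.64: |R|=0.2711
|R(-2.17)|=0.4053 |R(-2.03)|=0.3438 |R(-1.38)|=0.2853
Bisect:
  x_lo=-3.6518 |R|=3.3095  x_hi=-0.2568 |R|=0.7735
  mid=-1.95430 |R|=0.31913 →hi
  mid=-2.80306 |R|=1.02712 →lo
  mid=-2.37868 |R|=0.54117 →hi
  mid=-2.59087 |R|=0.74431 →hi
  mid=-2.69696 |R|=0.87479 →hi
  mid=-2.75001 |R|=0.94810 →hi
  mid=-2.77654 |R|=0.98688 →hi
  mid=-2.78980 |R|=1.00681 →lo
  mid=-2.78317 |R|=0.99680 →hi
  mid=-2.78648 |R|=1.00179 →lo
  ...
  [-2.78545,-2.78524] ⇒ x*=-2.7853
Stable set (-2.7853, 0).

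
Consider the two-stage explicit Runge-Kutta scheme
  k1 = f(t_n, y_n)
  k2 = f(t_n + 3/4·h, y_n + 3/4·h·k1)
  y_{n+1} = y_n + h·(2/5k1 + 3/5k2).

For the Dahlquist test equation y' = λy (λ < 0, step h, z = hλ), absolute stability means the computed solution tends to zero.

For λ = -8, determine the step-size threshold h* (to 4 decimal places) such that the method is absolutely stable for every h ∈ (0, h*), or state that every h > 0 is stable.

(-2.2222,0); λ=-8 ⇒ h* = (20/9)/8 = 0.2778.

On y'=λy, z=hλ:
  k1=λy_n ⇒ h·k1=z·y_n;  k2=λ(1+3/4z)y_n ⇒ h·k2=z(1+3/4z)y_n
  y_{n+1}/y_n = 1 + 2/5z + 3/5z(1+3/4z) = 1 + z + 9/20z²
  ⇒ R(z) = 1 + z + 9/20z².

Solve |R(x)|<1 on ℝ⁻.
x=-0.47: |R|=0.6294
R=1: x+9/20x²=0 ⇒ x=−20/9=-2.2222; min R=1−1/(4·9/20)=0.4444>−1
Confirm numerically:
  x=-2.194: |R|=0.97214 <1
  x=-1.555: |R|=0.53311 <1
  x=-1.019: |R|=0.44826 <1
  x=-2.567: |R|=1.39827 >1
  x=-2.489: |R|=1.29880 >1
  x=-2.367: |R|=1.15421 >1
Stable set (-2.2222, 0).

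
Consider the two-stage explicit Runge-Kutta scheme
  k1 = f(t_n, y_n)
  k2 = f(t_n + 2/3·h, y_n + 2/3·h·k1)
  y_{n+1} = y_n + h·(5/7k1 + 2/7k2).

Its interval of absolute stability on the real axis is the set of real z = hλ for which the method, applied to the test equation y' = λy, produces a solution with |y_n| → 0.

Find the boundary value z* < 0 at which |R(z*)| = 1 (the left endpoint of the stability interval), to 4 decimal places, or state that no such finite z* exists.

With y'=λy (z=hλ):
  k1=λy_n ⇒ h·k1=z·y_n;  k2=λ(1+2/3z)y_n ⇒ h·k2=z(1+2/3z)y_n
  y_{n+1}/y_n = 1 + 5/7z + 2/7z(1+2/3z) = 1 + z + 4/21z²
  so R(z) = 1 + z + 4/21z².

Solve |R(x)|<1 on ℝ⁻.
x=-0.91: |R|=0.2477
R=1: x+4/21x²=0 ⇒ x=−21/4=-5.2500; min R=1−1/(4·4/21)=-0.3125>−1
Confirm numerically:
  x=-4.623: |R|=0.44788 <1
  x=-4.584: |R|=0.41849 <1
  x=-2.895: |R|=0.29861 <1
  x=-2.321: |R|=0.29490 <1
  x=-5.546: |R|=1.31269 >1
  x=-5.523: |R|=1.28720 >1
Interval (-5.2500, 0).

left endpoint -5.2500.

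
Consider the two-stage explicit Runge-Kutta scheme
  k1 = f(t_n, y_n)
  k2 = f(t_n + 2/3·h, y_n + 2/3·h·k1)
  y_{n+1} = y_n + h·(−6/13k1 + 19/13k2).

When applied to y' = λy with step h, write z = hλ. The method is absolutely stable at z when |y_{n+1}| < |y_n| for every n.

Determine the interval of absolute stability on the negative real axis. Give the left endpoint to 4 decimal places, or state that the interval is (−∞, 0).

On y'=λy, z=hλ:
  k1=λy_n ⇒ h·k1=z·y_n;  k2=λ(1+2/3z)y_n ⇒ h·k2=z(1+2/3z)y_n
  y_{n+1}/y_n = 1 − 6/13z + 19/13z(1+2/3z) = 1 + z + 38/39z²
  R(z) = 1 + z + 38/39z².

Need |R(x)|<1, x<0.
x=-1.8: |R|=2.3569
R=1: x+38/39x²=0 ⇒ x=−39/38=-1.0263; min R=1−1/(4·38/39)=0.7434>−1
Confirm numerically:
  x=-0.851: |R|=0.85463 <1
  x=-0.665: |R|=0.76589 <1
  x=-0.612: |R|=0.75294 <1
  x=-0.577: |R|=0.74739 <1
  x=-1.103: |R|=1.08241 >1
  x=-1.049: |R|=1.02319 >1
So |R|<1 on (-1.0263, 0).

z∈(-1.0263,0).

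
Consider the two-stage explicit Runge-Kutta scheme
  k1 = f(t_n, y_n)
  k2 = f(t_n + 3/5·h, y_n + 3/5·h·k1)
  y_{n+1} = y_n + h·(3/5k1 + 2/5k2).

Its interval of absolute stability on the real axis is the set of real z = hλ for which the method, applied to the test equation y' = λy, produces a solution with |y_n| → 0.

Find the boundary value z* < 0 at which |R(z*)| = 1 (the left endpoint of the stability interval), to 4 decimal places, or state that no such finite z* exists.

With y'=λy (z=hλ):
  k1=λy_n ⇒ h·k1=z·y_n;  k2=λ(1+3/5z)y_n ⇒ h·k2=z(1+3/5z)y_n
  y_{n+1}/y_n = 1 + 3/5z + 2/5z(1+3/5z) = 1 + z + 6/25z²
  R(z) = 1 + z + 6/25z².

Need |R(x)|<1, x<0.
x=-1.34: |R|=0.0909
R=1: x+6/25x²=0 ⇒ x=−25/6=-4.1667; min R=1−1/(4·6/25)=-0.0417>−1
Confirm numerically:
  x=-4.023: |R|=0.86129 <1
  x=-3.642: |R|=0.54140 <1
  x=-3.375: |R|=0.35875 <1
  x=-4.387: |R|=1.23198 >1
  x=-4.332: |R|=1.17189 >1
  x=-4.195: |R|=1.02853 >1
So |R|<1 on (-4.1667, 0).

left endpoint -4.1667.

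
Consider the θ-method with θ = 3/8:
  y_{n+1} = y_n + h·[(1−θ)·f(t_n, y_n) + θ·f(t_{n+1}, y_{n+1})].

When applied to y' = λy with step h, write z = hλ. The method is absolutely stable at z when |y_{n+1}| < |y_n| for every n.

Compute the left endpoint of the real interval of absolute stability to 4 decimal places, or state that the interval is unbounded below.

With y'=λy (z=hλ):
  y_{n+1} = y_n + z·[5/8·y_n + 3/8·y_{n+1}] ⇒ (1 − 3/8z)y_{n+1} = (1 + 5/8z)y_n
  Hence R(z) = (1 + 5/8z)/(1 − 3/8z).

Solve |R(x)|<1 on ℝ⁻.
x=-1.01: |R|=0.2675
R=−1: 1+5/8x = −1+3/8x ⇒ -1/4x=2 ⇒ x=2/(-1/4)=-8.0000
Confirm numerically:
  x=-7.623: |R|=0.97557 <1
  x=-4.837: |R|=0.71898 <1
  x=-3.351: |R|=0.48496 <1
  x=-8.279: |R|=1.01699 >1
  x=-8.215: |R|=1.01317 >1
  x=-8.058: |R|=1.00361 >1
Interval (-8.0000, 0).

left endpoint -8.0000.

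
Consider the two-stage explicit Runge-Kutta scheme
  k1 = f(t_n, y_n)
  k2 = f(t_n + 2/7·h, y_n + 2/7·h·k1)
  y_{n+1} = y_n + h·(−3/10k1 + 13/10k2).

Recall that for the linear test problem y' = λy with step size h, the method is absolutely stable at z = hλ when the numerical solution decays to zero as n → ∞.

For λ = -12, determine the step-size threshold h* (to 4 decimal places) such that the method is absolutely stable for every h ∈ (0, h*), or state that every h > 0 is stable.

(-2.6923,0); λ=-12 ⇒ h* = (35/13)/12 = 0.2244.

Set f=λy, z=hλ:
  k1=λy_n ⇒ h·k1=z·y_n;  k2=λ(1+2/7z)y_n ⇒ h·k2=z(1+2/7z)y_n
  y_{n+1}/y_n = 1 − 3/10z + 13/10z(1+2/7z) = 1 + z + 13/35z²
  ⇒ R(z) = 1 + z + 13/35z².

Find x<0 with |R(x)|<1.
x=-1.34: |R|=0.3269
R=1: x+13/35x²=0 ⇒ x=−35/13=-2.6923; min R=1−1/(4·13/35)=0.3269>−1
Confirm numerically:
  x=-2.258: |R|=0.63575 <1
  x=-2.025: |R|=0.49809 <1
  x=-1.465: |R|=0.33217 <1
  x=-3.222: |R|=1.63391 >1
  x=-3.075: |R|=1.43709 >1
  x=-2.865: |R|=1.18377 >1
So |R|<1 on (-2.6923, 0).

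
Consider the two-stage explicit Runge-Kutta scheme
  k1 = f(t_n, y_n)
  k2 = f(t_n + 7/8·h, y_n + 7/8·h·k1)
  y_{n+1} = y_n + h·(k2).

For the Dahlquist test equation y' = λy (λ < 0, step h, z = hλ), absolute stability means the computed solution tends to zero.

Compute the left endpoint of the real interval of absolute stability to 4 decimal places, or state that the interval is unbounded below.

left endpoint -1.1429.

On y'=λy, z=hλ:
  k1=λy_n ⇒ h·k1=z·y_n;  k2=λ(1+7/8z)y_n ⇒ h·k2=z(1+7/8z)y_n
  y_{n+1}/y_n = 1 + z(1+7/8z) = 1 + z + 7/8z²
  so R(z) = 1 + z + 7/8z².

Find x<0 with |R(x)|<1.
x=-1.68: |R|=1.7896
R=1: x+7/8x²=0 ⇒ x=−8/7=-1.1429; min R=1−1/(4·7/8)=0.7143>−1
Confirm numerically:
  x=-0.921: |R|=0.82121 <1
  x=-0.890: |R|=0.80309 <1
  x=-0.749: |R|=0.74188 <1
  x=-0.669: |R|=0.72262 <1
  x=-1.716: |R|=1.86057 >1
  x=-1.173: |R|=1.03094 >1
So |R|<1 on (-1.1429, 0).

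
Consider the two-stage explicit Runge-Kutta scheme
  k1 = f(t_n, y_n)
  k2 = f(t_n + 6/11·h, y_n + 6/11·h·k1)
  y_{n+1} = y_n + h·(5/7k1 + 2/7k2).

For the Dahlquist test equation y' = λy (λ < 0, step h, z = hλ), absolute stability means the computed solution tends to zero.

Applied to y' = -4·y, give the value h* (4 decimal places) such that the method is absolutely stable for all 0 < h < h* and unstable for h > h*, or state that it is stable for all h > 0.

Test eqn y'=λy, z=hλ:
  k1=λy_n ⇒ h·k1=z·y_n;  k2=λ(1+6/11z)y_n ⇒ h·k2=z(1+6/11z)y_n
  y_{n+1}/y_n = 1 + 5/7z + 2/7z(1+6/11z) = 1 + z + 12/77z²
  R(z) = 1 + z + 12/77z².

Need |R(x)|<1, x<0.
x=-1.61: |R|=0.2060
R=1: x+12/77x²=0 ⇒ x=−77/12=-6.4167; min R=1−1/(4·12/77)=-0.6042>−1
Confirm numerically:
  x=-6.352: |R|=0.93599 <1
  x=-5.385: |R|=0.13420 <1
  x=-5.043: |R|=0.07959 <1
  x=-4.456: |R|=0.36157 <1
  x=-6.761: |R|=1.36281 >1
  x=-6.532: |R|=1.11741 >1
Interval (-6.4167, 0).

(-6.4167,0); λ=-4 ⇒ h* = (77/12)/4 = 1.6042.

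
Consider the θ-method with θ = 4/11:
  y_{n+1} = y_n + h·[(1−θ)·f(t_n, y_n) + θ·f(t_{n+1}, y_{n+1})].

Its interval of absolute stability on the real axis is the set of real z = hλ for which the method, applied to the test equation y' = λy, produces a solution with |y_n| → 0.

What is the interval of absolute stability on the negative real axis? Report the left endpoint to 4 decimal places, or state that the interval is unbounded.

Test eqn y'=λy, z=hλ:
  y_{n+1} = y_n + z·[7/11·y_n + 4/11·y_{n+1}] ⇒ (1 − 4/11z)y_{n+1} = (1 + 7/11z)y_n
  so R(z) = (1 + 7/11z)/(1 − 4/11z).

Boundary: |R(x)|=1, x<0.
x=-0.61: |R|=0.5007
R=−1: 1+7/11x = −1+4/11x ⇒ -3/11x=2 ⇒ x=2/(-3/11)=-7.3333
Confirm numerically:
  x=-6.393: |R|=0.92286 <1
  x=-3.479: |R|=0.53592 <1
  x=-3.030: |R|=0.44161 <1
  x=-7.829: |R|=1.03514 >1
  x=-7.791: |R|=1.03256 >1
  x=-7.751: |R|=1.02983 >1
So |R|<1 on (-7.3333, 0).

(-7.3333, 0).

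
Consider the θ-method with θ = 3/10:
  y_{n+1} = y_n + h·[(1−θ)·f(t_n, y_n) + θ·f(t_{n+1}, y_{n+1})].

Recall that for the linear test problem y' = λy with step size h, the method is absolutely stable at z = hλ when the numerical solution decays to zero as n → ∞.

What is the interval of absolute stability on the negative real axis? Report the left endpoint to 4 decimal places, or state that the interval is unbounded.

With y'=λy (z=hλ):
  y_{n+1} = y_n + z·[7/10·y_n + 3/10·y_{n+1}] ⇒ (1 − 3/10z)y_{n+1} = (1 + 7/10z)y_n
  R(z) = (1 + 7/10z)/(1 − 3/10z).

Solve |R(x)|<1 on ℝ⁻.
x=-0.86: |R|=0.3164
R=−1: 1+7/10x = −1+3/10x ⇒ -2/5x=2 ⇒ x=2/(-2/5)=-5.0000
Confirm numerically:
  x=-4.849: |R|=0.97539 <1
  x=-3.498: |R|=0.70684 <1
  x=-3.390: |R|=0.68071 <1
  x=-3.284: |R|=0.65424 <1
  x=-5.208: |R|=1.03247 >1
  x=-5.173: |R|=1.02712 >1
  x=-5.149: |R|=1.02342 >1
Interval (-5.0000, 0).

(-5.0000, 0).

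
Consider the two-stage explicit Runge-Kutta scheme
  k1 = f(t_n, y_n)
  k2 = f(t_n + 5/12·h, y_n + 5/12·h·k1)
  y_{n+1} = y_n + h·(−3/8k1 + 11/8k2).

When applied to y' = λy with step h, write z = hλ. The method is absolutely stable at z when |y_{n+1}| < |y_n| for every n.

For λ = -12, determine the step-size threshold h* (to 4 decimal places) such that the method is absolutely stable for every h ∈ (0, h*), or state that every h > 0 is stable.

(-1.7455,0); λ=-12 ⇒ h* = (96/55)/12 = 0.1455.

On y'=λy, z=hλ:
  k1=λy_n ⇒ h·k1=z·y_n;  k2=λ(1+5/12z)y_n ⇒ h·k2=z(1+5/12z)y_n
  y_{n+1}/y_n = 1 − 3/8z + 11/8z(1+5/12z) = 1 + z + 55/96z²
  ⇒ R(z) = 1 + z + 55/96z².

Need |R(x)|<1, x<0.
x=-1.22: |R|=0.6327
R=1: x+55/96x²=0 ⇒ x=−96/55=-1.7455; min R=1−1/(4·55/96)=0.5636>−1
Confirm numerically:
  x=-1.319: |R|=0.67774 <1
  x=-1.266: |R|=0.65225 <1
  x=-1.235: |R|=0.63883 <1
  x=-0.876: |R|=0.56364 <1
  x=-2.315: |R|=1.75539 >1
  x=-2.017: |R|=1.31379 >1
  x=-2.011: |R|=1.30594 >1
Interval (-1.7455, 0).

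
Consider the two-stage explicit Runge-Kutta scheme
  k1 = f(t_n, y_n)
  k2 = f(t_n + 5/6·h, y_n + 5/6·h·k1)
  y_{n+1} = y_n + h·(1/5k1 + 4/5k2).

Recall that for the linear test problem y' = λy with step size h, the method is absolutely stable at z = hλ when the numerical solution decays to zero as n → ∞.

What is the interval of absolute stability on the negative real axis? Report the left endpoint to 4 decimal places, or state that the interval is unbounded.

(-1.5000, 0).

Set f=λy, z=hλ:
  k1=λy_n ⇒ h·k1=z·y_n;  k2=λ(1+5/6z)y_n ⇒ h·k2=z(1+5/6z)y_n
  y_{n+1}/y_n = 1 + 1/5z + 4/5z(1+5/6z) = 1 + z + 2/3z²
  ⇒ R(z) = 1 + z + 2/3z².

Need |R(x)|<1, x<0.
x=-1.27: |R|=0.8053
R=1: x+2/3x²=0 ⇒ x=−3/2=-1.5000; min R=1−1/(4·2/3)=0.6250>−1
Confirm numerically:
  x=-1.429: |R|=0.93236 <1
  x=-1.416: |R|=0.92070 <1
  x=-1.200: |R|=0.76000 <1
  x=-0.722: |R|=0.62552 <1
  x=-1.849: |R|=1.43020 >1
  x=-1.715: |R|=1.24582 >1
So |R|<1 on (-1.5000, 0).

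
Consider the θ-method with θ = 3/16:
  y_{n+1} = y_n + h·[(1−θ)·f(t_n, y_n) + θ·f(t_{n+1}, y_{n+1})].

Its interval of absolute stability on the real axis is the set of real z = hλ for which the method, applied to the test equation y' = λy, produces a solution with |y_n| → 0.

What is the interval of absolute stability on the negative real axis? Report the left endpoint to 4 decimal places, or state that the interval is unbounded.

(-3.2000, 0).

On y'=λy, z=hλ:
  y_{n+1} = y_n + z·[13/16·y_n + 3/16·y_{n+1}] ⇒ (1 − 3/16z)y_{n+1} = (1 + 13/16z)y_n
  ⇒ R(z) = (1 + 13/16z)/(1 − 3/16z).

Solve |R(x)|<1 on ℝ⁻.
x=-0.85: |R|=0.2668
R=−1: 1+13/16x = −1+3/16x ⇒ -5/8x=2 ⇒ x=2/(-5/8)=-3.2000
Confirm numerically:
  x=-2.313: |R|=0.61332 <1
  x=-1.876: |R|=0.38783 <1
  x=-1.379: |R|=0.09569 <1
  x=-3.788: |R|=1.21488 >1
  x=-3.363: |R|=1.06248 >1
Interval (-3.2000, 0).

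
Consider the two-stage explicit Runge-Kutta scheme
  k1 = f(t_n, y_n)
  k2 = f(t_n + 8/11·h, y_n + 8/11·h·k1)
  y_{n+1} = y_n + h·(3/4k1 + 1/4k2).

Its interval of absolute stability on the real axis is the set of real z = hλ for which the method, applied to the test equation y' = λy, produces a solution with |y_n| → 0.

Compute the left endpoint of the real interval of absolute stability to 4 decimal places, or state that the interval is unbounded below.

left endpoint -5.5000.

Test eqn y'=λy, z=hλ:
  k1=λy_n ⇒ h·k1=z·y_n;  k2=λ(1+8/11z)y_n ⇒ h·k2=z(1+8/11z)y_n
  y_{n+1}/y_n = 1 + 3/4z + 1/4z(1+8/11z) = 1 + z + 2/11z²
  so R(z) = 1 + z + 2/11z².

Need |R(x)|<1, x<0.
x=-1.27: |R|=0.0233
R=1: x+2/11x²=0 ⇒ x=−11/2=-5.5000; min R=1−1/(4·2/11)=-0.3750>−1
Confirm numerically:
  x=-5.337: |R|=0.84183 <1
  x=-3.620: |R|=0.23738 <1
  x=-3.000: |R|=0.36364 <1
  x=-2.806: |R|=0.37443 <1
  x=-5.763: |R|=1.27558 >1
  x=-5.645: |R|=1.14882 >1
Stable set (-5.5000, 0).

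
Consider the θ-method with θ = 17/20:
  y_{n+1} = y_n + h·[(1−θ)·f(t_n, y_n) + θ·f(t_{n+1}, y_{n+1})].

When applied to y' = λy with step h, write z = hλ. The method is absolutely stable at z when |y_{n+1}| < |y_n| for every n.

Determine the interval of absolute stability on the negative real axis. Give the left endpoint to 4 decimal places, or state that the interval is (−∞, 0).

(−∞, 0) — no finite endpoint.

With y'=λy (z=hλ):
  y_{n+1} = y_n + z·[3/20·y_n + 17/20·y_{n+1}] ⇒ (1 − 17/20z)y_{n+1} = (1 + 3/20z)y_n
  ⇒ R(z) = (1 + 3/20z)/(1 − 17/20z).

Solve |R(x)|<1 on ℝ⁻.
x=-0.35: |R|=0.7303
x=-2: |R|=0.2593
x=-10: |R|=0.0526
x=-100: |R|=0.1628
θ=17/20≥1/2 ⇒ |1+3/20x|<|1−17/20x| ∀x<0 ⇒ unbounded interval.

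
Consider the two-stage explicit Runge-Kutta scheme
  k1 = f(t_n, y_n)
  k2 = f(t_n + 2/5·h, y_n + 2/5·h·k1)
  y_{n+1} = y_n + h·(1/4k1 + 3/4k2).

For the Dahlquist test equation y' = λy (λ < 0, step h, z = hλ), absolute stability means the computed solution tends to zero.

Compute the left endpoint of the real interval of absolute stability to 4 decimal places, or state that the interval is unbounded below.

Set f=λy, z=hλ:
  k1=λy_n ⇒ h·k1=z·y_n;  k2=λ(1+2/5z)y_n ⇒ h·k2=z(1+2/5z)y_n
  y_{n+1}/y_n = 1 + 1/4z + 3/4z(1+2/5z) = 1 + z + 3/10z²
  Hence R(z) = 1 + z + 3/10z².

Boundary: |R(x)|=1, x<0.
x=-0.97: |R|=0.3123
R=1: x+3/10x²=0 ⇒ x=−10/3=-3.3333; min R=1−1/(4·3/10)=0.1667>−1
Confirm numerically:
  x=-3.255: |R|=0.92351 <1
  x=-2.626: |R|=0.44276 <1
  x=-2.474: |R|=0.36220 <1
  x=-2.395: |R|=0.32581 <1
  x=-3.412: |R|=1.08052 >1
  x=-3.373: |R|=1.04014 >1
Interval (-3.3333, 0).

z* = -3.3333.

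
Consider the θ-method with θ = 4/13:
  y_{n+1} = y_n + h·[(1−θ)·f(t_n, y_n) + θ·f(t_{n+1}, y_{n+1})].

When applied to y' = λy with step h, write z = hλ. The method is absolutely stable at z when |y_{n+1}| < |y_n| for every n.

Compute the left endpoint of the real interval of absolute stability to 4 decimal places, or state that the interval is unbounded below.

z* = -5.2000.

With y'=λy (z=hλ):
  y_{n+1} = y_n + z·[9/13·y_n + 4/13·y_{n+1}] ⇒ (1 − 4/13z)y_{n+1} = (1 + 9/13z)y_n
  so R(z) = (1 + 9/13z)/(1 − 4/13z).

Need |R(x)|<1, x<0.
x=-0.53: |R|=0.5443
R=−1: 1+9/13x = −1+4/13x ⇒ -5/13x=2 ⇒ x=2/(-5/13)=-5.2000
Confirm numerically:
  x=-4.493: |R|=0.88586 <1
  x=-4.139: |R|=0.82051 <1
  x=-3.231: |R|=0.62024 <1
  x=-5.616: |R|=1.05865 >1
  x=-5.433: |R|=1.03354 >1
  x=-5.415: |R|=1.03102 >1
Stable set (-5.2000, 0).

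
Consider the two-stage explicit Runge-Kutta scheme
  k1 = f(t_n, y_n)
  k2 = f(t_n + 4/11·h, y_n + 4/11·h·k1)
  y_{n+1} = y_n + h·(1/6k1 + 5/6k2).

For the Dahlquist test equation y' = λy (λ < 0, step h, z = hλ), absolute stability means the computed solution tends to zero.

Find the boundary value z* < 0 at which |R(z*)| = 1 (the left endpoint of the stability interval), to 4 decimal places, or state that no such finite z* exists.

left endpoint -3.3000.

With y'=λy (z=hλ):
  k1=λy_n ⇒ h·k1=z·y_n;  k2=λ(1+4/11z)y_n ⇒ h·k2=z(1+4/11z)y_n
  y_{n+1}/y_n = 1 + 1/6z + 5/6z(1+4/11z) = 1 + z + 10/33z²
  so R(z) = 1 + z + 10/33z².

Solve |R(x)|<1 on ℝ⁻.
x=-0.88: |R|=0.3547
R=1: x+10/33x²=0 ⇒ x=−33/10=-3.3000; min R=1−1/(4·10/33)=0.1750>−1
Confirm numerically:
  x=-2.299: |R|=0.30264 <1
  x=-1.956: |R|=0.20337 <1
  x=-1.702: |R|=0.17582 <1
  x=-1.447: |R|=0.18749 <1
  x=-3.899: |R|=1.70773 >1
  x=-3.396: |R|=1.09879 >1
So |R|<1 on (-3.3000, 0).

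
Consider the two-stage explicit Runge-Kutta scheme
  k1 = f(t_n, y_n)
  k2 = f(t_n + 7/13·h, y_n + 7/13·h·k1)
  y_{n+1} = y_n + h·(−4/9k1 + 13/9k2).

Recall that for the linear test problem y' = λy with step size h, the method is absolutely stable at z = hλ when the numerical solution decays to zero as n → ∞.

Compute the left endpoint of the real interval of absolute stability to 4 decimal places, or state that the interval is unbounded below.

left endpoint -1.2857.

With y'=λy (z=hλ):
  k1=λy_n ⇒ h·k1=z·y_n;  k2=λ(1+7/13z)y_n ⇒ h·k2=z(1+7/13z)y_n
  y_{n+1}/y_n = 1 − 4/9z + 13/9z(1+7/13z) = 1 + z + 7/9z²
  ⇒ R(z) = 1 + z + 7/9z².

Solve |R(x)|<1 on ℝ⁻.
x=-1.33: |R|=1.0458
R=1: x+7/9x²=0 ⇒ x=−9/7=-1.2857; min R=1−1/(4·7/9)=0.6786>−1
Confirm numerically:
  x=-1.178: |R|=0.90131 <1
  x=-1.042: |R|=0.80248 <1
  x=-0.956: |R|=0.75484 <1
  x=-0.672: |R|=0.67923 <1
  x=-1.828: |R|=1.77101 >1
  x=-1.645: |R|=1.45969 >1
  x=-1.349: |R|=1.06640 >1
Interval (-1.2857, 0).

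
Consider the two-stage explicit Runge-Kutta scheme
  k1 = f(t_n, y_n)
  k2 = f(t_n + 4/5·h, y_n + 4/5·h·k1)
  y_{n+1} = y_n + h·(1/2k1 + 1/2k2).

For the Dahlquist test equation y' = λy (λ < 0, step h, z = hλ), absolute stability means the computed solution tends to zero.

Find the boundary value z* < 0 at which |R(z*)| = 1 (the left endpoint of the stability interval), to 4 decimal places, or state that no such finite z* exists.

z* = -2.5000.

Test eqn y'=λy, z=hλ:
  k1=λy_n ⇒ h·k1=z·y_n;  k2=λ(1+4/5z)y_n ⇒ h·k2=z(1+4/5z)y_n
  y_{n+1}/y_n = 1 + 1/2z + 1/2z(1+4/5z) = 1 + z + 2/5z²
  Hence R(z) = 1 + z + 2/5z².

Find x<0 with |R(x)|<1.
x=-0.56: |R|=0.5654
R=1: x+2/5x²=0 ⇒ x=−5/2=-2.5000; min R=1−1/(4·2/5)=0.3750>−1
Confirm numerically:
  x=-2.250: |R|=0.77500 <1
  x=-1.902: |R|=0.54504 <1
  x=-1.740: |R|=0.47104 <1
  x=-1.160: |R|=0.37824 <1
  x=-2.877: |R|=1.43385 >1
  x=-2.703: |R|=1.21948 >1
Interval (-2.5000, 0).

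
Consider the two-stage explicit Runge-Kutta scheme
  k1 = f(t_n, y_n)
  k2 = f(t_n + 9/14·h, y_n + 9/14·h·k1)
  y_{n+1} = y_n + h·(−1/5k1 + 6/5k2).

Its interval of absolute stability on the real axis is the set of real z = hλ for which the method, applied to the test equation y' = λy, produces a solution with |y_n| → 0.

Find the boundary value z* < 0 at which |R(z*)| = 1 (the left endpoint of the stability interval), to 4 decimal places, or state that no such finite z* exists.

z* = -1.2963.

On y'=λy, z=hλ:
  k1=λy_n ⇒ h·k1=z·y_n;  k2=λ(1+9/14z)y_n ⇒ h·k2=z(1+9/14z)y_n
  y_{n+1}/y_n = 1 − 1/5z + 6/5z(1+9/14z) = 1 + z + 27/35z²
  ⇒ R(z) = 1 + z + 27/35z².

Find x<0 with |R(x)|<1.
x=-0.93: |R|=0.7372
R=1: x+27/35x²=0 ⇒ x=−35/27=-1.2963; min R=1−1/(4·27/35)=0.6759>−1
Confirm numerically:
  x=-1.207: |R|=0.91685 <1
  x=-1.011: |R|=0.77749 <1
  x=-0.979: |R|=0.76037 <1
  x=-1.850: |R|=1.79021 >1
  x=-1.613: |R|=1.39408 >1
Interval (-1.2963, 0).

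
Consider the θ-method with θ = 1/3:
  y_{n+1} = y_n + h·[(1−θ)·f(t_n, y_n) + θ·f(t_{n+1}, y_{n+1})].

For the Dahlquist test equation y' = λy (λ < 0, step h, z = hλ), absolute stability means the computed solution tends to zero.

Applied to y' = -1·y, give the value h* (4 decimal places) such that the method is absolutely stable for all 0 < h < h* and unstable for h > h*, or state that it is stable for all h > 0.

Test eqn y'=λy, z=hλ:
  y_{n+1} = y_n + z·[2/3·y_n + 1/3·y_{n+1}] ⇒ (1 − 1/3z)y_{n+1} = (1 + 2/3z)y_n
  R(z) = (1 + 2/3z)/(1 − 1/3z).

Boundary: |R(x)|=1, x<0.
x=-0.87: |R|=0.3256
R=−1: 1+2/3x = −1+1/3x ⇒ -1/3x=2 ⇒ x=2/(-1/3)=-6.0000
Confirm numerically:
  x=-5.555: |R|=0.94798 <1
  x=-4.309: |R|=0.76864 <1
  x=-2.881: |R|=0.46965 <1
  x=-2.512: |R|=0.36720 <1
  x=-6.538: |R|=1.05641 >1
  x=-6.432: |R|=1.04580 >1
  x=-6.348: |R|=1.03723 >1
Stable set (-6.0000, 0).

(-6.0000,0); λ=-1 ⇒ h* = (6)/1 = 6.0000.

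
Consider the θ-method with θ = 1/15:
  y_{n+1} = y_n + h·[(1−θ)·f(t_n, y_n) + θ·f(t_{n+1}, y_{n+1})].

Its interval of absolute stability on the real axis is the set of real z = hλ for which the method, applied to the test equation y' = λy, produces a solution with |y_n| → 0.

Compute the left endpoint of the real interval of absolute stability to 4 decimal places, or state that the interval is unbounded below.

z* = -2.3077.

Test eqn y'=λy, z=hλ:
  y_{n+1} = y_n + z·[14/15·y_n + 1/15·y_{n+1}] ⇒ (1 − 1/15z)y_{n+1} = (1 + 14/15z)y_n
  ⇒ R(z) = (1 + 14/15z)/(1 − 1/15z).

Solve |R(x)|<1 on ℝ⁻.
x=-0.72: |R|=0.3130
R=−1: 1+14/15x = −1+1/15x ⇒ -13/15x=2 ⇒ x=2/(-13/15)=-2.3077
Confirm numerically:
  x=-1.975: |R|=0.74521 <1
  x=-1.618: |R|=0.46046 <1
  x=-1.372: |R|=0.25702 <1
  x=-1.351: |R|=0.23937 <1
  x=-2.722: |R|=1.30392 >1
  x=-2.508: |R|=1.14873 >1
Interval (-2.3077, 0).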